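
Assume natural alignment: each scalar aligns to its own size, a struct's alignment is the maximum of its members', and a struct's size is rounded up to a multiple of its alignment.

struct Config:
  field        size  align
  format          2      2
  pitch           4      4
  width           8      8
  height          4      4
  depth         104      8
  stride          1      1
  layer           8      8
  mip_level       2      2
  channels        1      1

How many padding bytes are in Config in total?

0..2  format  (2B, 2-aligned)
2..4  -- padding (2B)
4..8  pitch  (4B, 4-aligned)
8..16  width  (8B, 8-aligned)
16..20  height  (4B, 4-aligned)
20..24  -- padding (4B)
24..128  depth  (104B, 8-aligned)
128..129  stride  (1B, 1-aligned)
129..136  -- padding (7B)
136..144  layer  (8B, 8-aligned)
144..146  mip_level  (2B, 2-aligned)
146..147  channels  (1B, 1-aligned)
147..152  -- tail padding (5B)
sizeof = 152, alignof = 8
data bytes 134, size 152 → padding 18

18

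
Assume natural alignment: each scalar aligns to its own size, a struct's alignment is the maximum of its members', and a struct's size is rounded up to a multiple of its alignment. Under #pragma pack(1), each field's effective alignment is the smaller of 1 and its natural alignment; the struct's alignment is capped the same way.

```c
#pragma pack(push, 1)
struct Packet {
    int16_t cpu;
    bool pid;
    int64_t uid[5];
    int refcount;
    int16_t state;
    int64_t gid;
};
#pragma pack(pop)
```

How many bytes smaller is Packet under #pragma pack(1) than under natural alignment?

natural layout:
  @0: cpu [2B, align 2] → 2
  @2: pid [1B, align 1] → 3
  +5 pad (align 8)
  @8: uid [40B, align 8] → 48
  @48: refcount [4B, align 4] → 52
  @52: state [2B, align 2] → 54
  +2 pad (align 8)
  @56: gid [8B, align 8] → 64
  size 64, align 8
packed(1) layout:
  @0: cpu [2B, align 1] → 2
  @2: pid [1B, align 1] → 3
  @3: uid [40B, align 1] → 43
  @43: refcount [4B, align 1] → 47
  @47: state [2B, align 1] → 49
  @49: gid [8B, align 1] → 57
  size 57, align 1
64 − 57 = 7

7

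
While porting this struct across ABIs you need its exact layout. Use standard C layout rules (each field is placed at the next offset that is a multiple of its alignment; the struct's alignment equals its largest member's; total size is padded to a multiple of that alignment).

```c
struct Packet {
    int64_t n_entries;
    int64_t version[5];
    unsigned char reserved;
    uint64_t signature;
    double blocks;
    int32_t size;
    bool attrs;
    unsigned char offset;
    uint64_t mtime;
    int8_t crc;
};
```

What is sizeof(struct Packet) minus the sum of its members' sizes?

16

0..8  n_entries  (8B, 8-aligned)
8..48  version  (40B, 8-aligned)
48..49  reserved  (1B, 1-aligned)
49..56  -- padding (7B)
56..64  signature  (8B, 8-aligned)
64..72  blocks  (8B, 8-aligned)
72..76  size  (4B, 4-aligned)
76..77  attrs  (1B, 1-aligned)
77..78  offset  (1B, 1-aligned)
78..80  -- padding (2B)
80..88  mtime  (8B, 8-aligned)
88..89  crc  (1B, 1-aligned)
89..96  -- tail padding (7B)
sizeof = 96, alignof = 8
data bytes 80, size 96 → padding 16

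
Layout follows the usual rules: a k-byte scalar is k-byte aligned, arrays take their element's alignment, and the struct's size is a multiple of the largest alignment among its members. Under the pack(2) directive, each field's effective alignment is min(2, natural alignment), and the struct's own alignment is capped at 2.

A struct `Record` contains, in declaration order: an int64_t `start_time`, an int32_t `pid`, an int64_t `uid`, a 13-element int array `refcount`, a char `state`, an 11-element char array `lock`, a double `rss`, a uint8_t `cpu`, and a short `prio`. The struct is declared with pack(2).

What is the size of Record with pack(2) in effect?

96

start_time at 0 (size 8, align 2) → ends 8
pid at 8 (size 4, align 2) → ends 12
uid at 12 (size 8, align 2) → ends 20
refcount at 20 (size 52, align 2) → ends 72
state at 72 (size 1, align 1) → ends 73
lock at 73 (size 11, align 1) → ends 84
rss at 84 (size 8, align 2) → ends 92
cpu at 92 (size 1, align 1) → ends 93
pad 1 to align 2 for prio
prio at 94 (size 2, align 2) → ends 96
total 96 bytes, alignment 2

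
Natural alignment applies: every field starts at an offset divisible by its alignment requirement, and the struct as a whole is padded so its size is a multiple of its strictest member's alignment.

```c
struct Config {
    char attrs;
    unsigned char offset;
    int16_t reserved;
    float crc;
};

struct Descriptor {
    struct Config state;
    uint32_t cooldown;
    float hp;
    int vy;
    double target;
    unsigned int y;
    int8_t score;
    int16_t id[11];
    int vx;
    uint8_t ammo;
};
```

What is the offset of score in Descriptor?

Config: attrs at 0 (size 1, align 1) → ends 1; offset at 1 (size 1, align 1) → ends 2; reserved at 2 (size 2, align 2) → ends 4; crc at 4 (size 4, align 4) → ends 8; total 8 bytes, alignment 4
state at 0 (size 8, align 4) → ends 8
cooldown at 8 (size 4, align 4) → ends 12
hp at 12 (size 4, align 4) → ends 16
vy at 16 (size 4, align 4) → ends 20
pad 4 to align 8 for target
target at 24 (size 8, align 8) → ends 32
y at 32 (size 4, align 4) → ends 36
score at 36 (size 1, align 1) → ends 37

36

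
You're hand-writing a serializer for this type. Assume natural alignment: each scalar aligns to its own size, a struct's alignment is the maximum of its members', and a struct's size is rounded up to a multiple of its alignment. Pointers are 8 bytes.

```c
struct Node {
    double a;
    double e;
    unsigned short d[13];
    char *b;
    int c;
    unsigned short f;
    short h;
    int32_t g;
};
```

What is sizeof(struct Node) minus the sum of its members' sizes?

10

0..8  a  (8B, 8-aligned)
8..16  e  (8B, 8-aligned)
16..42  d  (26B, 2-aligned)
42..48  -- padding (6B)
48..56  b  (8B, 8-aligned)
56..60  c  (4B, 4-aligned)
60..62  f  (2B, 2-aligned)
62..64  h  (2B, 2-aligned)
64..68  g  (4B, 4-aligned)
68..72  -- tail padding (4B)
sizeof = 72, alignof = 8
data bytes 62, size 72 → padding 10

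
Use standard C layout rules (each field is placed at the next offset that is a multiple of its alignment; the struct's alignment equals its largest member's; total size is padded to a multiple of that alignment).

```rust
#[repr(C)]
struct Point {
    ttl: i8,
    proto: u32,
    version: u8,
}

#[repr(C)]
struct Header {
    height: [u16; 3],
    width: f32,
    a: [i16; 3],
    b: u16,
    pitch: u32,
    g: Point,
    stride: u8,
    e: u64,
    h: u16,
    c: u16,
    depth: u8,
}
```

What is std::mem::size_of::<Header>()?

56 bytes

Point: @0: ttl [1B, align 1] → 1; +3 pad (align 4); @4: proto [4B, align 4] → 8; @8: version [1B, align 1] → 9; +3 tail pad (align 4); size 12, align 4
@0: height [6B, align 2] → 6
+2 pad (align 4)
@8: width [4B, align 4] → 12
@12: a [6B, align 2] → 18
@18: b [2B, align 2] → 20
@20: pitch [4B, align 4] → 24
@24: g [12B, align 4] → 36
@36: stride [1B, align 1] → 37
+3 pad (align 8)
@40: e [8B, align 8] → 48
@48: h [2B, align 2] → 50
@50: c [2B, align 2] → 52
@52: depth [1B, align 1] → 53
+3 tail pad (align 8)
size 56, align 8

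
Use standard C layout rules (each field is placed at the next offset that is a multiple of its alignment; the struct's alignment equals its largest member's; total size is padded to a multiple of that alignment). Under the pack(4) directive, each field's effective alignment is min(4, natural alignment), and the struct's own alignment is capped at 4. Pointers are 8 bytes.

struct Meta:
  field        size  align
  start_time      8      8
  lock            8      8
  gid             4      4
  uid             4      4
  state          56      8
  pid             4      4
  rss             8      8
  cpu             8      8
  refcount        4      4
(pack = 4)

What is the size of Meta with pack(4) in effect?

start_time at 0 (size 8, align 4) → ends 8
lock at 8 (size 8, align 4) → ends 16
gid at 16 (size 4, align 4) → ends 20
uid at 20 (size 4, align 4) → ends 24
state at 24 (size 56, align 4) → ends 80
pid at 80 (size 4, align 4) → ends 84
rss at 84 (size 8, align 4) → ends 92
cpu at 92 (size 8, align 4) → ends 100
refcount at 100 (size 4, align 4) → ends 104
total 104 bytes, alignment 4

104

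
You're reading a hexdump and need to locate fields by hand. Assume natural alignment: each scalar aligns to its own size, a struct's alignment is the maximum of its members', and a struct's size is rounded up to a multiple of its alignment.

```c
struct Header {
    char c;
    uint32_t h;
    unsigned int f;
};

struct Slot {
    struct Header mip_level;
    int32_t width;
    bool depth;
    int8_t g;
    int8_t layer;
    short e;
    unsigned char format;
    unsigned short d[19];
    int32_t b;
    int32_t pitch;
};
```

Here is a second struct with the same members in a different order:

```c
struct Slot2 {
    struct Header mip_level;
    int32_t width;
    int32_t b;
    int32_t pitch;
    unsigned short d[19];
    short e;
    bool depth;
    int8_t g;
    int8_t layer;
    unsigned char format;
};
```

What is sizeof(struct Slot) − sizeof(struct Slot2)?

4

Header: 0..1  c  (1B, 1-aligned); 1..4  -- padding (3B); 4..8  h  (4B, 4-aligned); 8..12  f  (4B, 4-aligned); sizeof = 12, alignof = 4
0..12  mip_level  (12B, 4-aligned)
12..16  width  (4B, 4-aligned)
16..17  depth  (1B, 1-aligned)
17..18  g  (1B, 1-aligned)
18..19  layer  (1B, 1-aligned)
19..20  -- padding (1B)
20..22  e  (2B, 2-aligned)
22..23  format  (1B, 1-aligned)
23..24  -- padding (1B)
24..62  d  (38B, 2-aligned)
62..64  -- padding (2B)
64..68  b  (4B, 4-aligned)
68..72  pitch  (4B, 4-aligned)
sizeof = 72, alignof = 4
— Slot2 —
0..12  mip_level  (12B, 4-aligned)
12..16  width  (4B, 4-aligned)
16..20  b  (4B, 4-aligned)
20..24  pitch  (4B, 4-aligned)
24..62  d  (38B, 2-aligned)
62..64  e  (2B, 2-aligned)
64..65  depth  (1B, 1-aligned)
65..66  g  (1B, 1-aligned)
66..67  layer  (1B, 1-aligned)
67..68  format  (1B, 1-aligned)
sizeof = 68, alignof = 4
72 − 68 = 4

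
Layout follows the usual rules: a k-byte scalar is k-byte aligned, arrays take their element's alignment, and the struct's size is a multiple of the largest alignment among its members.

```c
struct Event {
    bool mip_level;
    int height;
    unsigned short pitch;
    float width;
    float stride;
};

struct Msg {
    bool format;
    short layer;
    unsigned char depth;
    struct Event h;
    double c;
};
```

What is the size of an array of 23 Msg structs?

Event: @0: mip_level [1B, align 1] → 1; +3 pad (align 4); @4: height [4B, align 4] → 8; @8: pitch [2B, align 2] → 10; +2 pad (align 4); @12: width [4B, align 4] → 16; @16: stride [4B, align 4] → 20; size 20, align 4
@0: format [1B, align 1] → 1
+1 pad (align 2)
@2: layer [2B, align 2] → 4
@4: depth [1B, align 1] → 5
+3 pad (align 4)
@8: h [20B, align 4] → 28
+4 pad (align 8)
@32: c [8B, align 8] → 40
size 40, align 8
array of 23: 23 × 40 = 920

920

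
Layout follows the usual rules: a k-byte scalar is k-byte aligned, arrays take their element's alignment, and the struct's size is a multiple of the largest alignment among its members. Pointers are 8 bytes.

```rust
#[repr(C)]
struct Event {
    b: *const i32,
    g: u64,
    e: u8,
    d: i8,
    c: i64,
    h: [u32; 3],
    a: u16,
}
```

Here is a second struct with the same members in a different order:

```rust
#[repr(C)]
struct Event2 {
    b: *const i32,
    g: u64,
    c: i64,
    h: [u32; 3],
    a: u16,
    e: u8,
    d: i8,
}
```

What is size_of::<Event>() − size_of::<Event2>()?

@0: b [8B, align 8] → 8
@8: g [8B, align 8] → 16
@16: e [1B, align 1] → 17
@17: d [1B, align 1] → 18
+6 pad (align 8)
@24: c [8B, align 8] → 32
@32: h [12B, align 4] → 44
@44: a [2B, align 2] → 46
+2 tail pad (align 8)
size 48, align 8
— Event2 —
@0: b [8B, align 8] → 8
@8: g [8B, align 8] → 16
@16: c [8B, align 8] → 24
@24: h [12B, align 4] → 36
@36: a [2B, align 2] → 38
@38: e [1B, align 1] → 39
@39: d [1B, align 1] → 40
size 40, align 8
48 − 40 = 8

8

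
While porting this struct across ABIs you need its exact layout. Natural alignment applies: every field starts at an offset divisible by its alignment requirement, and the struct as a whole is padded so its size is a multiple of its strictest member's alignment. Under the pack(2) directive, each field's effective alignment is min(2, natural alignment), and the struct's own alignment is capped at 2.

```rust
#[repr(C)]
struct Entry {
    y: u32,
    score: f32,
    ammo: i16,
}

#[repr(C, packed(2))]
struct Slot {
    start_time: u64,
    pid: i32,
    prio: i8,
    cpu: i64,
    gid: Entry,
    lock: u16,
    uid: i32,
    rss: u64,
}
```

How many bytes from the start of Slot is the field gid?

22

Entry: @0: y [4B, align 4] → 4; @4: score [4B, align 4] → 8; @8: ammo [2B, align 2] → 10; +2 tail pad (align 4); size 12, align 4
@0: start_time [8B, align 2] → 8
@8: pid [4B, align 2] → 12
@12: prio [1B, align 1] → 13
+1 pad (align 2)
@14: cpu [8B, align 2] → 22
@22: gid [12B, align 2] → 34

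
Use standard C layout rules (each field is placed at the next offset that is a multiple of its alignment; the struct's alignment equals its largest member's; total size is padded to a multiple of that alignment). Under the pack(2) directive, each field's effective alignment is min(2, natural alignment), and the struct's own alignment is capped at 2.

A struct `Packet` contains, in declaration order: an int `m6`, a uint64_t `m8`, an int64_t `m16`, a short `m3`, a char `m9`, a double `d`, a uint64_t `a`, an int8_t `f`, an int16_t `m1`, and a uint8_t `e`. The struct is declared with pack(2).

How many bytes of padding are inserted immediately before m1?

1

@0: m6 [4B, align 2] → 4
@4: m8 [8B, align 2] → 12
@12: m16 [8B, align 2] → 20
@20: m3 [2B, align 2] → 22
@22: m9 [1B, align 1] → 23
+1 pad (align 2)
@24: d [8B, align 2] → 32
@32: a [8B, align 2] → 40
@40: f [1B, align 1] → 41
+1 pad (align 2)
@42: m1 [2B, align 2] → 44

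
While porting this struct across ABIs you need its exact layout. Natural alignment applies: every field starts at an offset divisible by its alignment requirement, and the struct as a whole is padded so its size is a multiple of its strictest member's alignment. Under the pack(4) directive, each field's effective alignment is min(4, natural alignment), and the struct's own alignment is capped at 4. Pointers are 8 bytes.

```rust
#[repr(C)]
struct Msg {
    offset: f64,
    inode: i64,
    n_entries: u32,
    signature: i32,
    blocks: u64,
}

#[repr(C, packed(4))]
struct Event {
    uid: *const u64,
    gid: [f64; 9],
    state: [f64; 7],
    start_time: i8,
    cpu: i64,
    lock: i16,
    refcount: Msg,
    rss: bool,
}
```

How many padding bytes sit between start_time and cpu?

3

Msg: 0..8  offset  (8B, 8-aligned); 8..16  inode  (8B, 8-aligned); 16..20  n_entries  (4B, 4-aligned); 20..24  signature  (4B, 4-aligned); 24..32  blocks  (8B, 8-aligned); sizeof = 32, alignof = 8
0..8  uid  (8B, 4-aligned)
8..80  gid  (72B, 4-aligned)
80..136  state  (56B, 4-aligned)
136..137  start_time  (1B, 1-aligned)
137..140  -- padding (3B)
140..148  cpu  (8B, 4-aligned)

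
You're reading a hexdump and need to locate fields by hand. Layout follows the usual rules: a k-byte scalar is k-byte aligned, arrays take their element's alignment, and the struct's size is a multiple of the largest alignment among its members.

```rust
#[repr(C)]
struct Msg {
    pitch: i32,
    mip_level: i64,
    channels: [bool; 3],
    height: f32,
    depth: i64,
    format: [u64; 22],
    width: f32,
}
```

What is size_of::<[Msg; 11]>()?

pitch at 0 (size 4, align 4) → ends 4
pad 4 to align 8 for mip_level
mip_level at 8 (size 8, align 8) → ends 16
channels at 16 (size 3, align 1) → ends 19
pad 1 to align 4 for height
height at 20 (size 4, align 4) → ends 24
depth at 24 (size 8, align 8) → ends 32
format at 32 (size 176, align 8) → ends 208
width at 208 (size 4, align 4) → ends 212
tail pad 4 to reach multiple of 8
total 216 bytes, alignment 8
array of 11: 11 × 216 = 2376

2376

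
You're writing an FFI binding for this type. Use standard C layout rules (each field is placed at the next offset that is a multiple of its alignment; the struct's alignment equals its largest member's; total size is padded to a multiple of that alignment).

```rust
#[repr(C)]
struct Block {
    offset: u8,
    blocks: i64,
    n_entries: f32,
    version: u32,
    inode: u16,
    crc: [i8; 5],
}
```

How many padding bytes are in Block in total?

8

0..1  offset  (1B, 1-aligned)
1..8  -- padding (7B)
8..16  blocks  (8B, 8-aligned)
16..20  n_entries  (4B, 4-aligned)
20..24  version  (4B, 4-aligned)
24..26  inode  (2B, 2-aligned)
26..31  crc  (5B, 1-aligned)
31..32  -- tail padding (1B)
sizeof = 32, alignof = 8
data bytes 24, size 32 → padding 8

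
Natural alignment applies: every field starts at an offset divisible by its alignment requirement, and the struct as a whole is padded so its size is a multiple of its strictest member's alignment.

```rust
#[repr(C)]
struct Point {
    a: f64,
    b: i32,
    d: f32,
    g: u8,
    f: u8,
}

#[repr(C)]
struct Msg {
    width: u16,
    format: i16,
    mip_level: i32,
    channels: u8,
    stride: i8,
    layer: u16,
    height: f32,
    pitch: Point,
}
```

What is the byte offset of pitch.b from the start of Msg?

24

Point: a at 0 (size 8, align 8) → ends 8; b at 8 (size 4, align 4) → ends 12; d at 12 (size 4, align 4) → ends 16; g at 16 (size 1, align 1) → ends 17; f at 17 (size 1, align 1) → ends 18; tail pad 6 to reach multiple of 8; total 24 bytes, alignment 8
width at 0 (size 2, align 2) → ends 2
format at 2 (size 2, align 2) → ends 4
mip_level at 4 (size 4, align 4) → ends 8
channels at 8 (size 1, align 1) → ends 9
stride at 9 (size 1, align 1) → ends 10
layer at 10 (size 2, align 2) → ends 12
height at 12 (size 4, align 4) → ends 16
pitch at 16 (size 24, align 8) → ends 40
within Point: b at 8
16 + 8 = 24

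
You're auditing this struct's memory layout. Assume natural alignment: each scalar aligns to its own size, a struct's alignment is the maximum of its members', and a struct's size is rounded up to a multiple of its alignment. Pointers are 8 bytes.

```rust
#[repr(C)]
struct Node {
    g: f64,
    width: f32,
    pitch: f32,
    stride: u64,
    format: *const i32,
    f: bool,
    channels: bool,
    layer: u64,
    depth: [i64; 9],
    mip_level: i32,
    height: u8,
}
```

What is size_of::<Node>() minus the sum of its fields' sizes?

@0: g [8B, align 8] → 8
@8: width [4B, align 4] → 12
@12: pitch [4B, align 4] → 16
@16: stride [8B, align 8] → 24
@24: format [8B, align 8] → 32
@32: f [1B, align 1] → 33
@33: channels [1B, align 1] → 34
+6 pad (align 8)
@40: layer [8B, align 8] → 48
@48: depth [72B, align 8] → 120
@120: mip_level [4B, align 4] → 124
@124: height [1B, align 1] → 125
+3 tail pad (align 8)
size 128, align 8
data bytes 119, size 128 → padding 9

9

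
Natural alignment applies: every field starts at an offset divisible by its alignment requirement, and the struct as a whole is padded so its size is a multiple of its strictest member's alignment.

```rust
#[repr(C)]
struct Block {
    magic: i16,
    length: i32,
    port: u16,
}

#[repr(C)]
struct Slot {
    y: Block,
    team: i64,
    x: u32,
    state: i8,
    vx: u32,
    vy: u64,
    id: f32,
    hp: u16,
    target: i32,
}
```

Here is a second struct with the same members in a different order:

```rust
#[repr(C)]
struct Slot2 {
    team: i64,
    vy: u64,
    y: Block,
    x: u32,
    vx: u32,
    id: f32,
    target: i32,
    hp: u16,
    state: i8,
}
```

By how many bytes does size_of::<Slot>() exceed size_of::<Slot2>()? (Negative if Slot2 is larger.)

16

Block: magic at 0 (size 2, align 2) → ends 2; pad 2 to align 4 for length; length at 4 (size 4, align 4) → ends 8; port at 8 (size 2, align 2) → ends 10; tail pad 2 to reach multiple of 4; total 12 bytes, alignment 4
y at 0 (size 12, align 4) → ends 12
pad 4 to align 8 for team
team at 16 (size 8, align 8) → ends 24
x at 24 (size 4, align 4) → ends 28
state at 28 (size 1, align 1) → ends 29
pad 3 to align 4 for vx
vx at 32 (size 4, align 4) → ends 36
pad 4 to align 8 for vy
vy at 40 (size 8, align 8) → ends 48
id at 48 (size 4, align 4) → ends 52
hp at 52 (size 2, align 2) → ends 54
pad 2 to align 4 for target
target at 56 (size 4, align 4) → ends 60
tail pad 4 to reach multiple of 8
total 64 bytes, alignment 8
— Slot2 —
team at 0 (size 8, align 8) → ends 8
vy at 8 (size 8, align 8) → ends 16
y at 16 (size 12, align 4) → ends 28
x at 28 (size 4, align 4) → ends 32
vx at 32 (size 4, align 4) → ends 36
id at 36 (size 4, align 4) → ends 40
target at 40 (size 4, align 4) → ends 44
hp at 44 (size 2, align 2) → ends 46
state at 46 (size 1, align 1) → ends 47
tail pad 1 to reach multiple of 8
total 48 bytes, alignment 8
64 − 48 = 16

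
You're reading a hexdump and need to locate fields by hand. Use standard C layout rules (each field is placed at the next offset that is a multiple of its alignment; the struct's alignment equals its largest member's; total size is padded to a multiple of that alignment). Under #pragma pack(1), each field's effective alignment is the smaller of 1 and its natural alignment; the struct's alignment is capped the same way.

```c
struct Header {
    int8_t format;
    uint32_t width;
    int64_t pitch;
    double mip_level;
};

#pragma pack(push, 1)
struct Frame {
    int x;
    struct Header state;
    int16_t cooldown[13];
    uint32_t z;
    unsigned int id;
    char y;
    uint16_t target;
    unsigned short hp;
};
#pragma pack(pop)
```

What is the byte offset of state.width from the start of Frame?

8

Header: format at 0 (size 1, align 1) → ends 1; pad 3 to align 4 for width; width at 4 (size 4, align 4) → ends 8; pitch at 8 (size 8, align 8) → ends 16; mip_level at 16 (size 8, align 8) → ends 24; total 24 bytes, alignment 8
x at 0 (size 4, align 1) → ends 4
state at 4 (size 24, align 1) → ends 28
within Header: width at 4
4 + 4 = 8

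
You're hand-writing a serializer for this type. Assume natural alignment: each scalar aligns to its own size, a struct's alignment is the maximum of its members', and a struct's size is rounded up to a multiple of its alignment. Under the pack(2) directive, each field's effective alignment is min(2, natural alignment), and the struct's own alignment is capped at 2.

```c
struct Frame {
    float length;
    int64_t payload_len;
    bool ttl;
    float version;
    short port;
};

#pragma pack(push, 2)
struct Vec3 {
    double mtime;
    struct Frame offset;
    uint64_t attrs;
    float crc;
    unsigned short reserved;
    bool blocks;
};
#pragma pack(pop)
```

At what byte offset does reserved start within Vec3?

Frame: length at 0 (size 4, align 4) → ends 4; pad 4 to align 8 for payload_len; payload_len at 8 (size 8, align 8) → ends 16; ttl at 16 (size 1, align 1) → ends 17; pad 3 to align 4 for version; version at 20 (size 4, align 4) → ends 24; port at 24 (size 2, align 2) → ends 26; tail pad 6 to reach multiple of 8; total 32 bytes, alignment 8
mtime at 0 (size 8, align 2) → ends 8
offset at 8 (size 32, align 2) → ends 40
attrs at 40 (size 8, align 2) → ends 48
crc at 48 (size 4, align 2) → ends 52
reserved at 52 (size 2, align 2) → ends 54

52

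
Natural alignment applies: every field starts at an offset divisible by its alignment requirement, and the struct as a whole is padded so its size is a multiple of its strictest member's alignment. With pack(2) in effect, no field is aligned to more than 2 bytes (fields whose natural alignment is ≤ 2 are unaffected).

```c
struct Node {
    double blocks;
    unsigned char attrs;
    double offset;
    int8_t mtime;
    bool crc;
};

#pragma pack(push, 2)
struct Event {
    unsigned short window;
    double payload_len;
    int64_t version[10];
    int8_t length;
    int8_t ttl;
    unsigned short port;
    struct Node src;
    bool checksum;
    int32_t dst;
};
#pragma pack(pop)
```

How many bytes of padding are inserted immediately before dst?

Node: @0: blocks [8B, align 8] → 8; @8: attrs [1B, align 1] → 9; +7 pad (align 8); @16: offset [8B, align 8] → 24; @24: mtime [1B, align 1] → 25; @25: crc [1B, align 1] → 26; +6 tail pad (align 8); size 32, align 8
@0: window [2B, align 2] → 2
@2: payload_len [8B, align 2] → 10
@10: version [80B, align 2] → 90
@90: length [1B, align 1] → 91
@91: ttl [1B, align 1] → 92
@92: port [2B, align 2] → 94
@94: src [32B, align 2] → 126
@126: checksum [1B, align 1] → 127
+1 pad (align 2)
@128: dst [4B, align 2] → 132

1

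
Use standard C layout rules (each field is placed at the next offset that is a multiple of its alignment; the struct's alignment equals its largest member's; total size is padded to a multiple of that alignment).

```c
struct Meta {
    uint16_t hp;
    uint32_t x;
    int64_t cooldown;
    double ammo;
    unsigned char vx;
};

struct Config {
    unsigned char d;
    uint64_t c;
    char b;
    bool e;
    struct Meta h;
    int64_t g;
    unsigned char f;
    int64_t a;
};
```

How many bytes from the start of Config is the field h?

Meta: @0: hp [2B, align 2] → 2; +2 pad (align 4); @4: x [4B, align 4] → 8; @8: cooldown [8B, align 8] → 16; @16: ammo [8B, align 8] → 24; @24: vx [1B, align 1] → 25; +7 tail pad (align 8); size 32, align 8
@0: d [1B, align 1] → 1
+7 pad (align 8)
@8: c [8B, align 8] → 16
@16: b [1B, align 1] → 17
@17: e [1B, align 1] → 18
+6 pad (align 8)
@24: h [32B, align 8] → 56

24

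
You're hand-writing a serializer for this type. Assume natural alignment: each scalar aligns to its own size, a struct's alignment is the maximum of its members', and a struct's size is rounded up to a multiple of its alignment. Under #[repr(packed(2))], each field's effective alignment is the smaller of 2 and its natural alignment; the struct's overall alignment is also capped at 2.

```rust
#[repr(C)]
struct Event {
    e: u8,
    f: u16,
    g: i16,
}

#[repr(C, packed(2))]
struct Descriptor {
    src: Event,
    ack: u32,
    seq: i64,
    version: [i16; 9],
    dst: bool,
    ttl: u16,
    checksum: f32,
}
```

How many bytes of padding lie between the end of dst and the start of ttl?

Event: 0..1  e  (1B, 1-aligned); 1..2  -- padding (1B); 2..4  f  (2B, 2-aligned); 4..6  g  (2B, 2-aligned); sizeof = 6, alignof = 2
0..6  src  (6B, 2-aligned)
6..10  ack  (4B, 2-aligned)
10..18  seq  (8B, 2-aligned)
18..36  version  (18B, 2-aligned)
36..37  dst  (1B, 1-aligned)
37..38  -- padding (1B)
38..40  ttl  (2B, 2-aligned)

1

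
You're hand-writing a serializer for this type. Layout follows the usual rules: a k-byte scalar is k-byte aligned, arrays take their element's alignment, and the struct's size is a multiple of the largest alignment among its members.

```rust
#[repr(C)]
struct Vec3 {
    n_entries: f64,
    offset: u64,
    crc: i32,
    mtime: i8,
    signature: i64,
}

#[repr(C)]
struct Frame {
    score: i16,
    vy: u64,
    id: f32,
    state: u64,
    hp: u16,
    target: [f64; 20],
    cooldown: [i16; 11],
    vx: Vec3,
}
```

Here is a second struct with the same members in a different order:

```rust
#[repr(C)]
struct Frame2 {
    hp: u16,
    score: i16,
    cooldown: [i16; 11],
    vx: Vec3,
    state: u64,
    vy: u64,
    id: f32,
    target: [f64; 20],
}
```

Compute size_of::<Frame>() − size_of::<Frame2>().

Vec3: @0: n_entries [8B, align 8] → 8; @8: offset [8B, align 8] → 16; @16: crc [4B, align 4] → 20; @20: mtime [1B, align 1] → 21; +3 pad (align 8); @24: signature [8B, align 8] → 32; size 32, align 8
@0: score [2B, align 2] → 2
+6 pad (align 8)
@8: vy [8B, align 8] → 16
@16: id [4B, align 4] → 20
+4 pad (align 8)
@24: state [8B, align 8] → 32
@32: hp [2B, align 2] → 34
+6 pad (align 8)
@40: target [160B, align 8] → 200
@200: cooldown [22B, align 2] → 222
+2 pad (align 8)
@224: vx [32B, align 8] → 256
size 256, align 8
— Frame2 —
@0: hp [2B, align 2] → 2
@2: score [2B, align 2] → 4
@4: cooldown [22B, align 2] → 26
+6 pad (align 8)
@32: vx [32B, align 8] → 64
@64: state [8B, align 8] → 72
@72: vy [8B, align 8] → 80
@80: id [4B, align 4] → 84
+4 pad (align 8)
@88: target [160B, align 8] → 248
size 248, align 8
256 − 248 = 8

8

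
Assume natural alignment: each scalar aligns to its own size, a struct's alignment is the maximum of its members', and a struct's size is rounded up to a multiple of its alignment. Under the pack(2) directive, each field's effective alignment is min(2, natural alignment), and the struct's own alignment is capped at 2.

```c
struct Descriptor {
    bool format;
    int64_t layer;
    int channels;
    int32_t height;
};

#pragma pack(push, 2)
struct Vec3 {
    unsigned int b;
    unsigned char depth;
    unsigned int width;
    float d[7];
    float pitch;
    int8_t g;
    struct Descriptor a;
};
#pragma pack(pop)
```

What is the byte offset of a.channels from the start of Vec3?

Descriptor: 0..1  format  (1B, 1-aligned); 1..8  -- padding (7B); 8..16  layer  (8B, 8-aligned); 16..20  channels  (4B, 4-aligned); 20..24  height  (4B, 4-aligned); sizeof = 24, alignof = 8
0..4  b  (4B, 2-aligned)
4..5  depth  (1B, 1-aligned)
5..6  -- padding (1B)
6..10  width  (4B, 2-aligned)
10..38  d  (28B, 2-aligned)
38..42  pitch  (4B, 2-aligned)
42..43  g  (1B, 1-aligned)
43..44  -- padding (1B)
44..68  a  (24B, 2-aligned)
within Descriptor: channels at 16
44 + 16 = 60

60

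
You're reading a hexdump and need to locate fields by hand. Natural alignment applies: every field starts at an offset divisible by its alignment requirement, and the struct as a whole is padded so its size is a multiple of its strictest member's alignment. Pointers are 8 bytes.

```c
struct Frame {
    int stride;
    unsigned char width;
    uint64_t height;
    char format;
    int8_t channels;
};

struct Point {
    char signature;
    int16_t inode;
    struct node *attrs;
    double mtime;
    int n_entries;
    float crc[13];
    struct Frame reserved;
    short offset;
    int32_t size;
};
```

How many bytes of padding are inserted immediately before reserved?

Frame: stride at 0 (size 4, align 4) → ends 4; width at 4 (size 1, align 1) → ends 5; pad 3 to align 8 for height; height at 8 (size 8, align 8) → ends 16; format at 16 (size 1, align 1) → ends 17; channels at 17 (size 1, align 1) → ends 18; tail pad 6 to reach multiple of 8; total 24 bytes, alignment 8
signature at 0 (size 1, align 1) → ends 1
pad 1 to align 2 for inode
inode at 2 (size 2, align 2) → ends 4
pad 4 to align 8 for attrs
attrs at 8 (size 8, align 8) → ends 16
mtime at 16 (size 8, align 8) → ends 24
n_entries at 24 (size 4, align 4) → ends 28
crc at 28 (size 52, align 4) → ends 80
reserved at 80 (size 24, align 8) → ends 104

0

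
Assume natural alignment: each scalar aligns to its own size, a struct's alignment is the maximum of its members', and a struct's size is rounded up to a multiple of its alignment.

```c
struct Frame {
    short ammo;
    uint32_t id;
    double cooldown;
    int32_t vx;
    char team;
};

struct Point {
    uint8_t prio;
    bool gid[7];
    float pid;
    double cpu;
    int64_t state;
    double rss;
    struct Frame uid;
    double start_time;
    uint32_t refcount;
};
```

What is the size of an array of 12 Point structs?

Frame: @0: ammo [2B, align 2] → 2; +2 pad (align 4); @4: id [4B, align 4] → 8; @8: cooldown [8B, align 8] → 16; @16: vx [4B, align 4] → 20; @20: team [1B, align 1] → 21; +3 tail pad (align 8); size 24, align 8
@0: prio [1B, align 1] → 1
@1: gid [7B, align 1] → 8
@8: pid [4B, align 4] → 12
+4 pad (align 8)
@16: cpu [8B, align 8] → 24
@24: state [8B, align 8] → 32
@32: rss [8B, align 8] → 40
@40: uid [24B, align 8] → 64
@64: start_time [8B, align 8] → 72
@72: refcount [4B, align 4] → 76
+4 tail pad (align 8)
size 80, align 8
array of 12: 12 × 80 = 960

960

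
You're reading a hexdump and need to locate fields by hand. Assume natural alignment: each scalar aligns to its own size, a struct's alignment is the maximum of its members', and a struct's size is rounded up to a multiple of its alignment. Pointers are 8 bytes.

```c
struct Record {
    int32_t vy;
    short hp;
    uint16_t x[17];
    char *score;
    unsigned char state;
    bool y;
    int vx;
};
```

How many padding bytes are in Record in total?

@0: vy [4B, align 4] → 4
@4: hp [2B, align 2] → 6
@6: x [34B, align 2] → 40
@40: score [8B, align 8] → 48
@48: state [1B, align 1] → 49
@49: y [1B, align 1] → 50
+2 pad (align 4)
@52: vx [4B, align 4] → 56
size 56, align 8
data bytes 54, size 56 → padding 2

2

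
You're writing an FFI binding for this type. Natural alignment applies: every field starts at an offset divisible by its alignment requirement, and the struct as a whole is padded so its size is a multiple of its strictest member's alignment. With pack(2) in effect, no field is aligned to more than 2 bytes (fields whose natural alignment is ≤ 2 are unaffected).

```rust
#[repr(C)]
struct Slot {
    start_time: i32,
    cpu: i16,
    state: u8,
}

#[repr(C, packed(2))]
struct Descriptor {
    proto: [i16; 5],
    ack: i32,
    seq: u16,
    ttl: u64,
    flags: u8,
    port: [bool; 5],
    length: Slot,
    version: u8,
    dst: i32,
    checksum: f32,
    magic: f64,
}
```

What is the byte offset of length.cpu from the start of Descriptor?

Slot: 0..4  start_time  (4B, 4-aligned); 4..6  cpu  (2B, 2-aligned); 6..7  state  (1B, 1-aligned); 7..8  -- tail padding (1B); sizeof = 8, alignof = 4
0..10  proto  (10B, 2-aligned)
10..14  ack  (4B, 2-aligned)
14..16  seq  (2B, 2-aligned)
16..24  ttl  (8B, 2-aligned)
24..25  flags  (1B, 1-aligned)
25..30  port  (5B, 1-aligned)
30..38  length  (8B, 2-aligned)
within Slot: cpu at 4
30 + 4 = 34

34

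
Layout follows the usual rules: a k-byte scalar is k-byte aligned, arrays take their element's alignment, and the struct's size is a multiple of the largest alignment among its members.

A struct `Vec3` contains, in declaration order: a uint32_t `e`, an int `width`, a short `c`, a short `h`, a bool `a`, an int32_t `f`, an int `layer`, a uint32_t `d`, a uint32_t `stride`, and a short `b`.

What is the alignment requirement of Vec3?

4

member alignments: e=4, width=4, c=2, h=2, a=1, f=4, layer=4, d=4, stride=4, b=2
max = 4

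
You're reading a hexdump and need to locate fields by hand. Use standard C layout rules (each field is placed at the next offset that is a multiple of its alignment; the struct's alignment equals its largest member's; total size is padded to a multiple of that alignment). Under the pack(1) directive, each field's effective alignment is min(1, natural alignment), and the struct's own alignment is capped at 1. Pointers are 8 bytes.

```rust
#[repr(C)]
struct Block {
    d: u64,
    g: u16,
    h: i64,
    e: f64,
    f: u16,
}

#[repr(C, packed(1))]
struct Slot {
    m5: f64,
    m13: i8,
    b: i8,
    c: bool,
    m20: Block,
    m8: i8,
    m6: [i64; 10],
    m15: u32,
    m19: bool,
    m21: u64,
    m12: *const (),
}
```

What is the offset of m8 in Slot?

51

Block: 0..8  d  (8B, 8-aligned); 8..10  g  (2B, 2-aligned); 10..16  -- padding (6B); 16..24  h  (8B, 8-aligned); 24..32  e  (8B, 8-aligned); 32..34  f  (2B, 2-aligned); 34..40  -- tail padding (6B); sizeof = 40, alignof = 8
0..8  m5  (8B, 1-aligned)
8..9  m13  (1B, 1-aligned)
9..10  b  (1B, 1-aligned)
10..11  c  (1B, 1-aligned)
11..51  m20  (40B, 1-aligned)
51..52  m8  (1B, 1-aligned)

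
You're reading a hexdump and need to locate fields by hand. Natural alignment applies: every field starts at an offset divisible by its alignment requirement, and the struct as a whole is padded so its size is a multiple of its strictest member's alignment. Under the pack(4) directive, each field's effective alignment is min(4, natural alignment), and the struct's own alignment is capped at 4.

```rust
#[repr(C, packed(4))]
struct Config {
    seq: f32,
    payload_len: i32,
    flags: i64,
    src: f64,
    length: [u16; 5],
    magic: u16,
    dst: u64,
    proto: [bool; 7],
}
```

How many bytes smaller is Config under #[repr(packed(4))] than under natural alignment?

4

natural layout:
  @0: seq [4B, align 4] → 4
  @4: payload_len [4B, align 4] → 8
  @8: flags [8B, align 8] → 16
  @16: src [8B, align 8] → 24
  @24: length [10B, align 2] → 34
  @34: magic [2B, align 2] → 36
  +4 pad (align 8)
  @40: dst [8B, align 8] → 48
  @48: proto [7B, align 1] → 55
  +1 tail pad (align 8)
  size 56, align 8
packed(4) layout:
  @0: seq [4B, align 4] → 4
  @4: payload_len [4B, align 4] → 8
  @8: flags [8B, align 4] → 16
  @16: src [8B, align 4] → 24
  @24: length [10B, align 2] → 34
  @34: magic [2B, align 2] → 36
  @36: dst [8B, align 4] → 44
  @44: proto [7B, align 1] → 51
  +1 tail pad (align 4)
  size 52, align 4
56 − 52 = 4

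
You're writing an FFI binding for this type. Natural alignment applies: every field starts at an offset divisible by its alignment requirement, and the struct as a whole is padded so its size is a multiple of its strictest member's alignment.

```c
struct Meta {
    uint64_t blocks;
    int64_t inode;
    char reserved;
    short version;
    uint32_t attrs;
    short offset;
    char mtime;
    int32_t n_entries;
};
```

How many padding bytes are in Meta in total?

2

@0: blocks [8B, align 8] → 8
@8: inode [8B, align 8] → 16
@16: reserved [1B, align 1] → 17
+1 pad (align 2)
@18: version [2B, align 2] → 20
@20: attrs [4B, align 4] → 24
@24: offset [2B, align 2] → 26
@26: mtime [1B, align 1] → 27
+1 pad (align 4)
@28: n_entries [4B, align 4] → 32
size 32, align 8
data bytes 30, size 32 → padding 2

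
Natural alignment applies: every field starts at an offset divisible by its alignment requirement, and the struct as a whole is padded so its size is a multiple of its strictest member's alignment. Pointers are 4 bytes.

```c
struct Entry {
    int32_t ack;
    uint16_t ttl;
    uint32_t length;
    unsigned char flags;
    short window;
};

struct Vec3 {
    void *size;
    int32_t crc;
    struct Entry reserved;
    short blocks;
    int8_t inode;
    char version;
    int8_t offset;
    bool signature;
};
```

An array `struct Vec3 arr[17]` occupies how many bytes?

Entry: ack at 0 (size 4, align 4) → ends 4; ttl at 4 (size 2, align 2) → ends 6; pad 2 to align 4 for length; length at 8 (size 4, align 4) → ends 12; flags at 12 (size 1, align 1) → ends 13; pad 1 to align 2 for window; window at 14 (size 2, align 2) → ends 16; total 16 bytes, alignment 4
size at 0 (size 4, align 4) → ends 4
crc at 4 (size 4, align 4) → ends 8
reserved at 8 (size 16, align 4) → ends 24
blocks at 24 (size 2, align 2) → ends 26
inode at 26 (size 1, align 1) → ends 27
version at 27 (size 1, align 1) → ends 28
offset at 28 (size 1, align 1) → ends 29
signature at 29 (size 1, align 1) → ends 30
tail pad 2 to reach multiple of 4
total 32 bytes, alignment 4
array of 17: 17 × 32 = 544

544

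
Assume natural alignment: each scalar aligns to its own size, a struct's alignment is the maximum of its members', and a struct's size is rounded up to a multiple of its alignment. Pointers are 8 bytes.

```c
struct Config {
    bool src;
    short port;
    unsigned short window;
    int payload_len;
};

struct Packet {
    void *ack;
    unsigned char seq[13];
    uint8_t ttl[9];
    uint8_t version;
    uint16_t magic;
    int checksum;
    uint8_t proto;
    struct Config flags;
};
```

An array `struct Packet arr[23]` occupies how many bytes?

1288

Config: 0..1  src  (1B, 1-aligned); 1..2  -- padding (1B); 2..4  port  (2B, 2-aligned); 4..6  window  (2B, 2-aligned); 6..8  -- padding (2B); 8..12  payload_len  (4B, 4-aligned); sizeof = 12, alignof = 4
0..8  ack  (8B, 8-aligned)
8..21  seq  (13B, 1-aligned)
21..30  ttl  (9B, 1-aligned)
30..31  version  (1B, 1-aligned)
31..32  -- padding (1B)
32..34  magic  (2B, 2-aligned)
34..36  -- padding (2B)
36..40  checksum  (4B, 4-aligned)
40..41  proto  (1B, 1-aligned)
41..44  -- padding (3B)
44..56  flags  (12B, 4-aligned)
sizeof = 56, alignof = 8
array of 23: 23 × 56 = 1288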